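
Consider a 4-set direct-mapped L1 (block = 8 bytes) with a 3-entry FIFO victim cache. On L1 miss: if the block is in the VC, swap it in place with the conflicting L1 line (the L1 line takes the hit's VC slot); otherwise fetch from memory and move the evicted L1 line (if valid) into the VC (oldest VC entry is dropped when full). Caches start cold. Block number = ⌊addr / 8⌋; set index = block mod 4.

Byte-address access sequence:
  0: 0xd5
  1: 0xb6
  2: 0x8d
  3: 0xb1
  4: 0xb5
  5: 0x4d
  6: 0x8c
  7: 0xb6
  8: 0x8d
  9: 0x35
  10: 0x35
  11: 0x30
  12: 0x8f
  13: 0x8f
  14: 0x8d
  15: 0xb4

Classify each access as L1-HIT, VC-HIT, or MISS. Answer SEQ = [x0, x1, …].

  [0] addr=0xd5 blk=26 s=2: MISS | VC []
  [1] addr=0xb6 blk=22 s=2: MISS | VC [26]
  [2] addr=0x8d blk=17 s=1: MISS | VC [26]
  [3] addr=0xb1 blk=22 s=2: L1-HIT | VC [26]
  [4] addr=0xb5 blk=22 s=2: L1-HIT | VC [26]
  [5] addr=0x4d blk=9 s=1: MISS | VC [26, 17]
  [6] addr=0x8c blk=17 s=1: VC-HIT | VC [26, 9]
  [7] addr=0xb6 blk=22 s=2: L1-HIT | VC [26, 9]
  [8] addr=0x8d blk=17 s=1: L1-HIT | VC [26, 9]
  [9] addr=0x35 blk=6 s=2: MISS | VC [26, 9, 22]
  [10] addr=0x35 blk=6 s=2: L1-HIT | VC [26, 9, 22]
  [11] addr=0x30 blk=6 s=2: L1-HIT | VC [26, 9, 22]
  [12] addr=0x8f blk=17 s=1: L1-HIT | VC [26, 9, 22]
  [13] addr=0x8f blk=17 s=1: L1-HIT | VC [26, 9, 22]
  [14] addr=0x8d blk=17 s=1: L1-HIT | VC [26, 9, 22]
  [15] addr=0xb4 blk=22 s=2: VC-HIT | VC [26, 9, 6]

SEQ = [MISS, MISS, MISS, L1-HIT, L1-HIT, MISS, VC-HIT, L1-HIT, L1-HIT, MISS, L1-HIT, L1-HIT, L1-HIT, L1-HIT, L1-HIT, VC-HIT]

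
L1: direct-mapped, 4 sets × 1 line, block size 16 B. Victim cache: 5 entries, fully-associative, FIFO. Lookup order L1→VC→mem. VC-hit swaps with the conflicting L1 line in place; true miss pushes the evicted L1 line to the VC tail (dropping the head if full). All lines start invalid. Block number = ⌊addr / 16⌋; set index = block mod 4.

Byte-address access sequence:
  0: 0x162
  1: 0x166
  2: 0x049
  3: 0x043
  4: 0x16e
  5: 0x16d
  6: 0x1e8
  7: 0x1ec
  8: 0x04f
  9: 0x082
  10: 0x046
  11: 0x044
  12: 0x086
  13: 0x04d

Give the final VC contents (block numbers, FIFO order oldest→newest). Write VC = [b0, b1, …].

VC = [22, 8]

#0 0x162→b22/s2 MISS; vc=[]
#1 0x166→b22/s2 L1-HIT; vc=[]
#2 0x49→b4/s0 MISS; vc=[]
#3 0x43→b4/s0 L1-HIT; vc=[]
#4 0x16e→b22/s2 L1-HIT; vc=[]
#5 0x16d→b22/s2 L1-HIT; vc=[]
#6 0x1e8→b30/s2 MISS; vc=[22]
#7 0x1ec→b30/s2 L1-HIT; vc=[22]
#8 0x4f→b4/s0 L1-HIT; vc=[22]
#9 0x82→b8/s0 MISS; vc=[22,4]
#10 0x46→b4/s0 VC-HIT; vc=[22,8]
#11 0x44→b4/s0 L1-HIT; vc=[22,8]
#12 0x86→b8/s0 VC-HIT; vc=[22,4]
#13 0x4d→b4/s0 VC-HIT; vc=[22,8]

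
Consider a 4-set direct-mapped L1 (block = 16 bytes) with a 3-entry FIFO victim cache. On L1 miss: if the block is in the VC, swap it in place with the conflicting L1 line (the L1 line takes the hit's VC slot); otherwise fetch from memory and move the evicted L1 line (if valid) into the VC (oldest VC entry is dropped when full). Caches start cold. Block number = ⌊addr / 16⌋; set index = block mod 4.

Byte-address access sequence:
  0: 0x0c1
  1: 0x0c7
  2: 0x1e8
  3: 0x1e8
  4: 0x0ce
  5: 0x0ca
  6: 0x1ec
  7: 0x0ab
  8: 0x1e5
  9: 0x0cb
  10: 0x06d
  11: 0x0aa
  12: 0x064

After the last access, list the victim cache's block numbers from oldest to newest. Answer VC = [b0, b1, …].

#0 0xc1→b12/s0 MISS; vc=[]
#1 0xc7→b12/s0 L1-HIT; vc=[]
#2 0x1e8→b30/s2 MISS; vc=[]
#3 0x1e8→b30/s2 L1-HIT; vc=[]
#4 0xce→b12/s0 L1-HIT; vc=[]
#5 0xca→b12/s0 L1-HIT; vc=[]
#6 0x1ec→b30/s2 L1-HIT; vc=[]
#7 0xab→b10/s2 MISS; vc=[30]
#8 0x1e5→b30/s2 VC-HIT; vc=[10]
#9 0xcb→b12/s0 L1-HIT; vc=[10]
#10 0x6d→b6/s2 MISS; vc=[10,30]
#11 0xaa→b10/s2 VC-HIT; vc=[6,30]
#12 0x64→b6/s2 VC-HIT; vc=[10,30]

VC = [10, 30]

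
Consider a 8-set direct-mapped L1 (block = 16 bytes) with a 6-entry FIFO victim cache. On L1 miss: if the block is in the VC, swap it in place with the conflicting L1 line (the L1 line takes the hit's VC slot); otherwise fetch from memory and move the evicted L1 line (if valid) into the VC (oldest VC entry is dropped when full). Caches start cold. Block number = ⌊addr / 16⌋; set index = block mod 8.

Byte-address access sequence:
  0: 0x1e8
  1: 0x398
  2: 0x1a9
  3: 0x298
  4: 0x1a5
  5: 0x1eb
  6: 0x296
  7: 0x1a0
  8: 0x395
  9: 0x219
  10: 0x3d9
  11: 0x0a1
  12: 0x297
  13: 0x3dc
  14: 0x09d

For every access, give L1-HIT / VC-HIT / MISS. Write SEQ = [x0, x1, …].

SEQ = [MISS, MISS, MISS, MISS, L1-HIT, L1-HIT, L1-HIT, L1-HIT, VC-HIT, MISS, MISS, MISS, VC-HIT, L1-HIT, MISS]

0: 0x1e8 (blk 30, set 6) → MISS  vc=[]
1: 0x398 (blk 57, set 1) → MISS  vc=[]
2: 0x1a9 (blk 26, set 2) → MISS  vc=[]
3: 0x298 (blk 41, set 1) → MISS  vc=[57]
4: 0x1a5 (blk 26, set 2) → L1-HIT  vc=[57]
5: 0x1eb (blk 30, set 6) → L1-HIT  vc=[57]
6: 0x296 (blk 41, set 1) → L1-HIT  vc=[57]
7: 0x1a0 (blk 26, set 2) → L1-HIT  vc=[57]
8: 0x395 (blk 57, set 1) → VC-HIT  vc=[41]
9: 0x219 (blk 33, set 1) → MISS  vc=[41, 57]
10: 0x3d9 (blk 61, set 5) → MISS  vc=[41, 57]
11: 0xa1 (blk 10, set 2) → MISS  vc=[41, 57, 26]
12: 0x297 (blk 41, set 1) → VC-HIT  vc=[33, 57, 26]
13: 0x3dc (blk 61, set 5) → L1-HIT  vc=[33, 57, 26]
14: 0x9d (blk 9, set 1) → MISS  vc=[33, 57, 26, 41]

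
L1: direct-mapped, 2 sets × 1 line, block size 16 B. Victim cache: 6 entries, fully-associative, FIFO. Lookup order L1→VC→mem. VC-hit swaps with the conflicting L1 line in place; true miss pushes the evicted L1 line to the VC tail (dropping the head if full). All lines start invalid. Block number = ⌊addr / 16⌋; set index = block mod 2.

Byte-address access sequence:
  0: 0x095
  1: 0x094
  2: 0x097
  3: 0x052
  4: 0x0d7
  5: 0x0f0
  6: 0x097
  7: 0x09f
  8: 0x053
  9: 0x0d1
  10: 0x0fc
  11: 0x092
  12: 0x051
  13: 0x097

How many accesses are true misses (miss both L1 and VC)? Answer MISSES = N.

  [0] addr=0x95 blk=9 s=1: MISS | VC []
  [1] addr=0x94 blk=9 s=1: L1-HIT | VC []
  [2] addr=0x97 blk=9 s=1: L1-HIT | VC []
  [3] addr=0x52 blk=5 s=1: MISS | VC [9]
  [4] addr=0xd7 blk=13 s=1: MISS | VC [9, 5]
  [5] addr=0xf0 blk=15 s=1: MISS | VC [9, 5, 13]
  [6] addr=0x97 blk=9 s=1: VC-HIT | VC [15, 5, 13]
  [7] addr=0x9f blk=9 s=1: L1-HIT | VC [15, 5, 13]
  [8] addr=0x53 blk=5 s=1: VC-HIT | VC [15, 9, 13]
  [9] addr=0xd1 blk=13 s=1: VC-HIT | VC [15, 9, 5]
  [10] addr=0xfc blk=15 s=1: VC-HIT | VC [13, 9, 5]
  [11] addr=0x92 blk=9 s=1: VC-HIT | VC [13, 15, 5]
  [12] addr=0x51 blk=5 s=1: VC-HIT | VC [13, 15, 9]
  [13] addr=0x97 blk=9 s=1: VC-HIT | VC [13, 15, 5]

MISSES = 4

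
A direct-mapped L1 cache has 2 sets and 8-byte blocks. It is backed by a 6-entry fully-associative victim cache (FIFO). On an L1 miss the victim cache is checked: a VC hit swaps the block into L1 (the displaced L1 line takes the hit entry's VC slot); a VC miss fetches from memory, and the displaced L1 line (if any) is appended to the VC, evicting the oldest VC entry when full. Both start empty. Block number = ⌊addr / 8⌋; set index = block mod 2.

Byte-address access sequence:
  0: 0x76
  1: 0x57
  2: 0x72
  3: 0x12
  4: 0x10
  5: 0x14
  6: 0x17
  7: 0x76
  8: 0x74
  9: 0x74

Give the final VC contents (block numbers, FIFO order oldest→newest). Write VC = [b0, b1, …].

  [0] addr=0x76 blk=14 s=0: MISS | VC []
  [1] addr=0x57 blk=10 s=0: MISS | VC [14]
  [2] addr=0x72 blk=14 s=0: VC-HIT | VC [10]
  [3] addr=0x12 blk=2 s=0: MISS | VC [10, 14]
  [4] addr=0x10 blk=2 s=0: L1-HIT | VC [10, 14]
  [5] addr=0x14 blk=2 s=0: L1-HIT | VC [10, 14]
  [6] addr=0x17 blk=2 s=0: L1-HIT | VC [10, 14]
  [7] addr=0x76 blk=14 s=0: VC-HIT | VC [10, 2]
  [8] addr=0x74 blk=14 s=0: L1-HIT | VC [10, 2]
  [9] addr=0x74 blk=14 s=0: L1-HIT | VC [10, 2]

VC = [10, 2]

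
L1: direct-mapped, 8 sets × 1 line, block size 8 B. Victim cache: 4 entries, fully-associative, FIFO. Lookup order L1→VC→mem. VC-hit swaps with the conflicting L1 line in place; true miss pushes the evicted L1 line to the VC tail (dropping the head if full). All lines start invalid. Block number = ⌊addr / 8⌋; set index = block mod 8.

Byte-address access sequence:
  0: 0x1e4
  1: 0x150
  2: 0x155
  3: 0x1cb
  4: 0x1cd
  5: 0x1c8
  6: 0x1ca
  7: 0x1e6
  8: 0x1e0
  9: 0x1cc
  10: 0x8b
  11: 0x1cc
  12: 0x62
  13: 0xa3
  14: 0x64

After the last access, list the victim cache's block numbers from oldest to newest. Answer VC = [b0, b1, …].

VC = [17, 60, 20]

0: 0x1e4 (blk 60, set 4) → MISS  vc=[]
1: 0x150 (blk 42, set 2) → MISS  vc=[]
2: 0x155 (blk 42, set 2) → L1-HIT  vc=[]
3: 0x1cb (blk 57, set 1) → MISS  vc=[]
4: 0x1cd (blk 57, set 1) → L1-HIT  vc=[]
5: 0x1c8 (blk 57, set 1) → L1-HIT  vc=[]
6: 0x1ca (blk 57, set 1) → L1-HIT  vc=[]
7: 0x1e6 (blk 60, set 4) → L1-HIT  vc=[]
8: 0x1e0 (blk 60, set 4) → L1-HIT  vc=[]
9: 0x1cc (blk 57, set 1) → L1-HIT  vc=[]
10: 0x8b (blk 17, set 1) → MISS  vc=[57]
11: 0x1cc (blk 57, set 1) → VC-HIT  vc=[17]
12: 0x62 (blk 12, set 4) → MISS  vc=[17, 60]
13: 0xa3 (blk 20, set 4) → MISS  vc=[17, 60, 12]
14: 0x64 (blk 12, set 4) → VC-HIT  vc=[17, 60, 20]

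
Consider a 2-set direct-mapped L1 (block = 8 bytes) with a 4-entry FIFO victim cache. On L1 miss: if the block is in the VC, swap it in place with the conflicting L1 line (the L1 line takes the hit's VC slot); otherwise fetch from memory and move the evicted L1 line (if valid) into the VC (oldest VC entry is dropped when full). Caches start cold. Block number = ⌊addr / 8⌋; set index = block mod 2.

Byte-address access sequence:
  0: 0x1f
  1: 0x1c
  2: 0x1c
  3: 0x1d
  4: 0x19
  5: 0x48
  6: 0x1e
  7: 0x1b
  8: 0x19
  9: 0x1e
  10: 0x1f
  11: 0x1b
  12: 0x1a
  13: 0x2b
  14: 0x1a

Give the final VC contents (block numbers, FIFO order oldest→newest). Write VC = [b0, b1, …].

VC = [9, 5]

#0 0x1f→b3/s1 MISS; vc=[]
#1 0x1c→b3/s1 L1-HIT; vc=[]
#2 0x1c→b3/s1 L1-HIT; vc=[]
#3 0x1d→b3/s1 L1-HIT; vc=[]
#4 0x19→b3/s1 L1-HIT; vc=[]
#5 0x48→b9/s1 MISS; vc=[3]
#6 0x1e→b3/s1 VC-HIT; vc=[9]
#7 0x1b→b3/s1 L1-HIT; vc=[9]
#8 0x19→b3/s1 L1-HIT; vc=[9]
#9 0x1e→b3/s1 L1-HIT; vc=[9]
#10 0x1f→b3/s1 L1-HIT; vc=[9]
#11 0x1b→b3/s1 L1-HIT; vc=[9]
#12 0x1a→b3/s1 L1-HIT; vc=[9]
#13 0x2b→b5/s1 MISS; vc=[9,3]
#14 0x1a→b3/s1 VC-HIT; vc=[9,5]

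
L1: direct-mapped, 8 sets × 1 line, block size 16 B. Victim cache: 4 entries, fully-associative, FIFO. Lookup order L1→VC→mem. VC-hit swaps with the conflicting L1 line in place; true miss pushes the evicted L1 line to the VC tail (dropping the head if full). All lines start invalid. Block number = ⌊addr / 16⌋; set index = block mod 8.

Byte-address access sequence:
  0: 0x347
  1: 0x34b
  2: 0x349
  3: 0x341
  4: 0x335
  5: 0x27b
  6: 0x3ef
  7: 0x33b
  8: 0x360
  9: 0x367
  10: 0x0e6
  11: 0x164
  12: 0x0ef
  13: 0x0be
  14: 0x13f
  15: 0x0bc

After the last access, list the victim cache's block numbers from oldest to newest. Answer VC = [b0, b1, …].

#0 0x347→b52/s4 MISS; vc=[]
#1 0x34b→b52/s4 L1-HIT; vc=[]
#2 0x349→b52/s4 L1-HIT; vc=[]
#3 0x341→b52/s4 L1-HIT; vc=[]
#4 0x335→b51/s3 MISS; vc=[]
#5 0x27b→b39/s7 MISS; vc=[]
#6 0x3ef→b62/s6 MISS; vc=[]
#7 0x33b→b51/s3 L1-HIT; vc=[]
#8 0x360→b54/s6 MISS; vc=[62]
#9 0x367→b54/s6 L1-HIT; vc=[62]
#10 0xe6→b14/s6 MISS; vc=[62,54]
#11 0x164→b22/s6 MISS; vc=[62,54,14]
#12 0xef→b14/s6 VC-HIT; vc=[62,54,22]
#13 0xbe→b11/s3 MISS; vc=[62,54,22,51]
#14 0x13f→b19/s3 MISS; vc=[54,22,51,11]
#15 0xbc→b11/s3 VC-HIT; vc=[54,22,51,19]

VC = [54, 22, 51, 19]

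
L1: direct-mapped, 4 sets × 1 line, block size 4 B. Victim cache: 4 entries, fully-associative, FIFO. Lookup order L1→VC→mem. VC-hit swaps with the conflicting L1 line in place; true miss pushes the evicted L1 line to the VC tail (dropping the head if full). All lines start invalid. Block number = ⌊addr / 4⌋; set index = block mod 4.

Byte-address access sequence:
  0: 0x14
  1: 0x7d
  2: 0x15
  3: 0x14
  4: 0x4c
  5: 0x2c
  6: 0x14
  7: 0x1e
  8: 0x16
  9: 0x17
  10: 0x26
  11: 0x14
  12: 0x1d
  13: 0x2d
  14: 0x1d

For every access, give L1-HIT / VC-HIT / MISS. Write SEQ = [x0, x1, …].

#0 0x14→b5/s1 MISS; vc=[]
#1 0x7d→b31/s3 MISS; vc=[]
#2 0x15→b5/s1 L1-HIT; vc=[]
#3 0x14→b5/s1 L1-HIT; vc=[]
#4 0x4c→b19/s3 MISS; vc=[31]
#5 0x2c→b11/s3 MISS; vc=[31,19]
#6 0x14→b5/s1 L1-HIT; vc=[31,19]
#7 0x1e→b7/s3 MISS; vc=[31,19,11]
#8 0x16→b5/s1 L1-HIT; vc=[31,19,11]
#9 0x17→b5/s1 L1-HIT; vc=[31,19,11]
#10 0x26→b9/s1 MISS; vc=[31,19,11,5]
#11 0x14→b5/s1 VC-HIT; vc=[31,19,11,9]
#12 0x1d→b7/s3 L1-HIT; vc=[31,19,11,9]
#13 0x2d→b11/s3 VC-HIT; vc=[31,19,7,9]
#14 0x1d→b7/s3 VC-HIT; vc=[31,19,11,9]

SEQ = [MISS, MISS, L1-HIT, L1-HIT, MISS, MISS, L1-HIT, MISS, L1-HIT, L1-HIT, MISS, VC-HIT, L1-HIT, VC-HIT, VC-HIT]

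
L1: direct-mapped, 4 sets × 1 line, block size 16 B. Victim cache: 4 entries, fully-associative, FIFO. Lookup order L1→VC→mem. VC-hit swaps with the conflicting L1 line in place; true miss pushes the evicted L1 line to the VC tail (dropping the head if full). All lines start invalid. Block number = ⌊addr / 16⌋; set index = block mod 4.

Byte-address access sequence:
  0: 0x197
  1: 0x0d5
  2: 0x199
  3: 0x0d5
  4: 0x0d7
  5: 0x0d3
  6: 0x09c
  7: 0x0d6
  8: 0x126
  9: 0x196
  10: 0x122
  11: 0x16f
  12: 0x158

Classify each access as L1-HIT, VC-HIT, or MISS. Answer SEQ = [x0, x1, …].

  [0] addr=0x197 blk=25 s=1: MISS | VC []
  [1] addr=0xd5 blk=13 s=1: MISS | VC [25]
  [2] addr=0x199 blk=25 s=1: VC-HIT | VC [13]
  [3] addr=0xd5 blk=13 s=1: VC-HIT | VC [25]
  [4] addr=0xd7 blk=13 s=1: L1-HIT | VC [25]
  [5] addr=0xd3 blk=13 s=1: L1-HIT | VC [25]
  [6] addr=0x9c blk=9 s=1: MISS | VC [25, 13]
  [7] addr=0xd6 blk=13 s=1: VC-HIT | VC [25, 9]
  [8] addr=0x126 blk=18 s=2: MISS | VC [25, 9]
  [9] addr=0x196 blk=25 s=1: VC-HIT | VC [13, 9]
  [10] addr=0x122 blk=18 s=2: L1-HIT | VC [13, 9]
  [11] addr=0x16f blk=22 s=2: MISS | VC [13, 9, 18]
  [12] addr=0x158 blk=21 s=1: MISS | VC [13, 9, 18, 25]

SEQ = [MISS, MISS, VC-HIT, VC-HIT, L1-HIT, L1-HIT, MISS, VC-HIT, MISS, VC-HIT, L1-HIT, MISS, MISS]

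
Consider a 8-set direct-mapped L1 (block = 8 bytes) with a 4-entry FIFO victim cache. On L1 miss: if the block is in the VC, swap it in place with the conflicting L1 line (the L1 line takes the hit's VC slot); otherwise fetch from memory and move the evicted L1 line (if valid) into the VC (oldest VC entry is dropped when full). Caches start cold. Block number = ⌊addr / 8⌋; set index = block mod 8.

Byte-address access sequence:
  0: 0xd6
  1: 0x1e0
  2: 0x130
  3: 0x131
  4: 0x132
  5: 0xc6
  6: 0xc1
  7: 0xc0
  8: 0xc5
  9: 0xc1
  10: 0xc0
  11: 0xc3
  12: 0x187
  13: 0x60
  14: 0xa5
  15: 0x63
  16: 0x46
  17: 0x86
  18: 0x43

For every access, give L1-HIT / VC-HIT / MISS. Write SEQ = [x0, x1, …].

0: 0xd6 (blk 26, set 2) → MISS  vc=[]
1: 0x1e0 (blk 60, set 4) → MISS  vc=[]
2: 0x130 (blk 38, set 6) → MISS  vc=[]
3: 0x131 (blk 38, set 6) → L1-HIT  vc=[]
4: 0x132 (blk 38, set 6) → L1-HIT  vc=[]
5: 0xc6 (blk 24, set 0) → MISS  vc=[]
6: 0xc1 (blk 24, set 0) → L1-HIT  vc=[]
7: 0xc0 (blk 24, set 0) → L1-HIT  vc=[]
8: 0xc5 (blk 24, set 0) → L1-HIT  vc=[]
9: 0xc1 (blk 24, set 0) → L1-HIT  vc=[]
10: 0xc0 (blk 24, set 0) → L1-HIT  vc=[]
11: 0xc3 (blk 24, set 0) → L1-HIT  vc=[]
12: 0x187 (blk 48, set 0) → MISS  vc=[24]
13: 0x60 (blk 12, set 4) → MISS  vc=[24, 60]
14: 0xa5 (blk 20, set 4) → MISS  vc=[24, 60, 12]
15: 0x63 (blk 12, set 4) → VC-HIT  vc=[24, 60, 20]
16: 0x46 (blk 8, set 0) → MISS  vc=[24, 60, 20, 48]
17: 0x86 (blk 16, set 0) → MISS  vc=[60, 20, 48, 8]
18: 0x43 (blk 8, set 0) → VC-HIT  vc=[60, 20, 48, 16]

SEQ = [MISS, MISS, MISS, L1-HIT, L1-HIT, MISS, L1-HIT, L1-HIT, L1-HIT, L1-HIT, L1-HIT, L1-HIT, MISS, MISS, MISS, VC-HIT, MISS, MISS, VC-HIT]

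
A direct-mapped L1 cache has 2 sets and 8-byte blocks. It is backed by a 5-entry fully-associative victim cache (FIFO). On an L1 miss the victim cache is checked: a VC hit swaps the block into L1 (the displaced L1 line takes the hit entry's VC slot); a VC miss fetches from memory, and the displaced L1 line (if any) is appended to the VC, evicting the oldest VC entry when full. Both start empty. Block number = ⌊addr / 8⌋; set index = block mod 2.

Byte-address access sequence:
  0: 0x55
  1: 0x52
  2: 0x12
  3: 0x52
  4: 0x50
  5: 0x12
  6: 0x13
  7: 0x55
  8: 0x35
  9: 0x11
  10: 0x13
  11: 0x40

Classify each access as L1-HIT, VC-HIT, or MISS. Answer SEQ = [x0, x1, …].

  [0] addr=0x55 blk=10 s=0: MISS | VC []
  [1] addr=0x52 blk=10 s=0: L1-HIT | VC []
  [2] addr=0x12 blk=2 s=0: MISS | VC [10]
  [3] addr=0x52 blk=10 s=0: VC-HIT | VC [2]
  [4] addr=0x50 blk=10 s=0: L1-HIT | VC [2]
  [5] addr=0x12 blk=2 s=0: VC-HIT | VC [10]
  [6] addr=0x13 blk=2 s=0: L1-HIT | VC [10]
  [7] addr=0x55 blk=10 s=0: VC-HIT | VC [2]
  [8] addr=0x35 blk=6 s=0: MISS | VC [2, 10]
  [9] addr=0x11 blk=2 s=0: VC-HIT | VC [6, 10]
  [10] addr=0x13 blk=2 s=0: L1-HIT | VC [6, 10]
  [11] addr=0x40 blk=8 s=0: MISS | VC [6, 10, 2]

SEQ = [MISS, L1-HIT, MISS, VC-HIT, L1-HIT, VC-HIT, L1-HIT, VC-HIT, MISS, VC-HIT, L1-HIT, MISS]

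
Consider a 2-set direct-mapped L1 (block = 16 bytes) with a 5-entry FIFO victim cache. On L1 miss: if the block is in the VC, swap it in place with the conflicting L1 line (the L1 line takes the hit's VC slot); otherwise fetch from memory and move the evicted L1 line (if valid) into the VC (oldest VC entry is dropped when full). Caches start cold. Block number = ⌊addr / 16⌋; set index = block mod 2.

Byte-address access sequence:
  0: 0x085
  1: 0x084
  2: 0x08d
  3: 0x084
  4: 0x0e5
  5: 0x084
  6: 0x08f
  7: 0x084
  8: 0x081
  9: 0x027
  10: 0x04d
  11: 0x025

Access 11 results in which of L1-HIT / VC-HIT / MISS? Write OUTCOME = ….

OUTCOME = VC-HIT

  [0] addr=0x85 blk=8 s=0: MISS | VC []
  [1] addr=0x84 blk=8 s=0: L1-HIT | VC []
  [2] addr=0x8d blk=8 s=0: L1-HIT | VC []
  [3] addr=0x84 blk=8 s=0: L1-HIT | VC []
  [4] addr=0xe5 blk=14 s=0: MISS | VC [8]
  [5] addr=0x84 blk=8 s=0: VC-HIT | VC [14]
  [6] addr=0x8f blk=8 s=0: L1-HIT | VC [14]
  [7] addr=0x84 blk=8 s=0: L1-HIT | VC [14]
  [8] addr=0x81 blk=8 s=0: L1-HIT | VC [14]
  [9] addr=0x27 blk=2 s=0: MISS | VC [14, 8]
  [10] addr=0x4d blk=4 s=0: MISS | VC [14, 8, 2]
  [11] addr=0x25 blk=2 s=0: VC-HIT | VC [14, 8, 4]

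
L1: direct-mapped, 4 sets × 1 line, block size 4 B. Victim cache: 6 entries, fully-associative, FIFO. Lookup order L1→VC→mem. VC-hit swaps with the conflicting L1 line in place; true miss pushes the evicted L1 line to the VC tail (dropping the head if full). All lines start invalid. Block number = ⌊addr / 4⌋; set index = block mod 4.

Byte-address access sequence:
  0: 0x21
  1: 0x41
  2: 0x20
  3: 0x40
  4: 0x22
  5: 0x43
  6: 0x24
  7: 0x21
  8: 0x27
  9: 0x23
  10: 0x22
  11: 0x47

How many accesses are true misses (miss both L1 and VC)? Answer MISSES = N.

#0 0x21→b8/s0 MISS; vc=[]
#1 0x41→b16/s0 MISS; vc=[8]
#2 0x20→b8/s0 VC-HIT; vc=[16]
#3 0x40→b16/s0 VC-HIT; vc=[8]
#4 0x22→b8/s0 VC-HIT; vc=[16]
#5 0x43→b16/s0 VC-HIT; vc=[8]
#6 0x24→b9/s1 MISS; vc=[8]
#7 0x21→b8/s0 VC-HIT; vc=[16]
#8 0x27→b9/s1 L1-HIT; vc=[16]
#9 0x23→b8/s0 L1-HIT; vc=[16]
#10 0x22→b8/s0 L1-HIT; vc=[16]
#11 0x47→b17/s1 MISS; vc=[16,9]

MISSES = 4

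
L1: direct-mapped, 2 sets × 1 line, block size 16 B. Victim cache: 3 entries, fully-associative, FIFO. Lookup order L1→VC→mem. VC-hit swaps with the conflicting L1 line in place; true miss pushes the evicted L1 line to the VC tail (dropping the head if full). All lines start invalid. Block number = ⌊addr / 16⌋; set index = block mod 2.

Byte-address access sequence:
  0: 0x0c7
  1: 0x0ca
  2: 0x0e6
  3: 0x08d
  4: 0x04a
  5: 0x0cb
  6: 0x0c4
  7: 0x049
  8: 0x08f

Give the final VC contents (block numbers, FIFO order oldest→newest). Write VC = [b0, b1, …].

VC = [12, 14, 4]

  [0] addr=0xc7 blk=12 s=0: MISS | VC []
  [1] addr=0xca blk=12 s=0: L1-HIT | VC []
  [2] addr=0xe6 blk=14 s=0: MISS | VC [12]
  [3] addr=0x8d blk=8 s=0: MISS | VC [12, 14]
  [4] addr=0x4a blk=4 s=0: MISS | VC [12, 14, 8]
  [5] addr=0xcb blk=12 s=0: VC-HIT | VC [4, 14, 8]
  [6] addr=0xc4 blk=12 s=0: L1-HIT | VC [4, 14, 8]
  [7] addr=0x49 blk=4 s=0: VC-HIT | VC [12, 14, 8]
  [8] addr=0x8f blk=8 s=0: VC-HIT | VC [12, 14, 4]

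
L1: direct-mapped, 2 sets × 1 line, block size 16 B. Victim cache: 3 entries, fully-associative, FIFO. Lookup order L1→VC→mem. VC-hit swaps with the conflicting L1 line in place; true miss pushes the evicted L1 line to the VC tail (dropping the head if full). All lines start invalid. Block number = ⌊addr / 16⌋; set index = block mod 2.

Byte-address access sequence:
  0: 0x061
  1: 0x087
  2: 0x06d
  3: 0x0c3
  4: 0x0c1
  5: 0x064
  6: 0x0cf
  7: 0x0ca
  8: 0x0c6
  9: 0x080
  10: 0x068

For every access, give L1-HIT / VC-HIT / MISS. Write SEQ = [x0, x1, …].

  [0] addr=0x61 blk=6 s=0: MISS | VC []
  [1] addr=0x87 blk=8 s=0: MISS | VC [6]
  [2] addr=0x6d blk=6 s=0: VC-HIT | VC [8]
  [3] addr=0xc3 blk=12 s=0: MISS | VC [8, 6]
  [4] addr=0xc1 blk=12 s=0: L1-HIT | VC [8, 6]
  [5] addr=0x64 blk=6 s=0: VC-HIT | VC [8, 12]
  [6] addr=0xcf blk=12 s=0: VC-HIT | VC [8, 6]
  [7] addr=0xca blk=12 s=0: L1-HIT | VC [8, 6]
  [8] addr=0xc6 blk=12 s=0: L1-HIT | VC [8, 6]
  [9] addr=0x80 blk=8 s=0: VC-HIT | VC [12, 6]
  [10] addr=0x68 blk=6 s=0: VC-HIT | VC [12, 8]

SEQ = [MISS, MISS, VC-HIT, MISS, L1-HIT, VC-HIT, VC-HIT, L1-HIT, L1-HIT, VC-HIT, VC-HIT]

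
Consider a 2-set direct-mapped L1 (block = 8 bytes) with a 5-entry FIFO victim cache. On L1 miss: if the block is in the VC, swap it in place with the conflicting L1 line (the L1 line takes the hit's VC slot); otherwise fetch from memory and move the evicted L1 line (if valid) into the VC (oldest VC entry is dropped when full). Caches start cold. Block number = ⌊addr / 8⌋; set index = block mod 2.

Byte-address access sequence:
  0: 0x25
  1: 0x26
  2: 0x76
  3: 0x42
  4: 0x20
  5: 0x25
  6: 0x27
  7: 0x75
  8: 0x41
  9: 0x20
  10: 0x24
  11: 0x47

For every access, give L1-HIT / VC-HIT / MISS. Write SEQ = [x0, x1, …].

SEQ = [MISS, L1-HIT, MISS, MISS, VC-HIT, L1-HIT, L1-HIT, VC-HIT, VC-HIT, VC-HIT, L1-HIT, VC-HIT]

  [0] addr=0x25 blk=4 s=0: MISS | VC []
  [1] addr=0x26 blk=4 s=0: L1-HIT | VC []
  [2] addr=0x76 blk=14 s=0: MISS | VC [4]
  [3] addr=0x42 blk=8 s=0: MISS | VC [4, 14]
  [4] addr=0x20 blk=4 s=0: VC-HIT | VC [8, 14]
  [5] addr=0x25 blk=4 s=0: L1-HIT | VC [8, 14]
  [6] addr=0x27 blk=4 s=0: L1-HIT | VC [8, 14]
  [7] addr=0x75 blk=14 s=0: VC-HIT | VC [8, 4]
  [8] addr=0x41 blk=8 s=0: VC-HIT | VC [14, 4]
  [9] addr=0x20 blk=4 s=0: VC-HIT | VC [14, 8]
  [10] addr=0x24 blk=4 s=0: L1-HIT | VC [14, 8]
  [11] addr=0x47 blk=8 s=0: VC-HIT | VC [14, 4]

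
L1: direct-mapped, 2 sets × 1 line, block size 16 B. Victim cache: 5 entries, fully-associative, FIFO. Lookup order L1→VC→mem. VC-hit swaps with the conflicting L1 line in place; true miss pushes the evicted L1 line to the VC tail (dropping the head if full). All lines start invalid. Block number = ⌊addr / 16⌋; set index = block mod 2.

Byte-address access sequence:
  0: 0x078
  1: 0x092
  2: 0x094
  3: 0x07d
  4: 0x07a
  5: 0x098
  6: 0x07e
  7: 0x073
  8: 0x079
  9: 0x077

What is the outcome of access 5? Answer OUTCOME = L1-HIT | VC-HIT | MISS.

OUTCOME = VC-HIT

  [0] addr=0x78 blk=7 s=1: MISS | VC []
  [1] addr=0x92 blk=9 s=1: MISS | VC [7]
  [2] addr=0x94 blk=9 s=1: L1-HIT | VC [7]
  [3] addr=0x7d blk=7 s=1: VC-HIT | VC [9]
  [4] addr=0x7a blk=7 s=1: L1-HIT | VC [9]
  [5] addr=0x98 blk=9 s=1: VC-HIT | VC [7]
  [6] addr=0x7e blk=7 s=1: VC-HIT | VC [9]
  [7] addr=0x73 blk=7 s=1: L1-HIT | VC [9]
  [8] addr=0x79 blk=7 s=1: L1-HIT | VC [9]
  [9] addr=0x77 blk=7 s=1: L1-HIT | VC [9]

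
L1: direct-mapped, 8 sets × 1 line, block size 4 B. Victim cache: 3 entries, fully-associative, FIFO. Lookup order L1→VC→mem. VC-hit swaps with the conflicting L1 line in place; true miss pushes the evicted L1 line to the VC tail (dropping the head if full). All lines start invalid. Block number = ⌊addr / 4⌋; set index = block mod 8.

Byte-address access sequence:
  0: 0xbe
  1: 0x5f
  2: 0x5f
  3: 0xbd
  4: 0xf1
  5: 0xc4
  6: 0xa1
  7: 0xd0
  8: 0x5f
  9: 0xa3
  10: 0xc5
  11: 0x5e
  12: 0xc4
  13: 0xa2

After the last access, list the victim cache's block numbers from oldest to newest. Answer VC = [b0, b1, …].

VC = [47, 60]

  [0] addr=0xbe blk=47 s=7: MISS | VC []
  [1] addr=0x5f blk=23 s=7: MISS | VC [47]
  [2] addr=0x5f blk=23 s=7: L1-HIT | VC [47]
  [3] addr=0xbd blk=47 s=7: VC-HIT | VC [23]
  [4] addr=0xf1 blk=60 s=4: MISS | VC [23]
  [5] addr=0xc4 blk=49 s=1: MISS | VC [23]
  [6] addr=0xa1 blk=40 s=0: MISS | VC [23]
  [7] addr=0xd0 blk=52 s=4: MISS | VC [23, 60]
  [8] addr=0x5f blk=23 s=7: VC-HIT | VC [47, 60]
  [9] addr=0xa3 blk=40 s=0: L1-HIT | VC [47, 60]
  [10] addr=0xc5 blk=49 s=1: L1-HIT | VC [47, 60]
  [11] addr=0x5e blk=23 s=7: L1-HIT | VC [47, 60]
  [12] addr=0xc4 blk=49 s=1: L1-HIT | VC [47, 60]
  [13] addr=0xa2 blk=40 s=0: L1-HIT | VC [47, 60]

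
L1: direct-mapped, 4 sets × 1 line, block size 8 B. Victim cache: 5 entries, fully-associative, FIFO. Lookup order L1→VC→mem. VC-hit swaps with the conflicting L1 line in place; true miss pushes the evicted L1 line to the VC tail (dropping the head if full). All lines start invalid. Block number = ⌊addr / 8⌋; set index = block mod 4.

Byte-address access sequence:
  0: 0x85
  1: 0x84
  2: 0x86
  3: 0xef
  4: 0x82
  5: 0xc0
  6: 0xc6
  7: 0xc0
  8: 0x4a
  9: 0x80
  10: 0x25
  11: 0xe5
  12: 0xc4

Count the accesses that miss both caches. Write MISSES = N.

0: 0x85 (blk 16, set 0) → MISS  vc=[]
1: 0x84 (blk 16, set 0) → L1-HIT  vc=[]
2: 0x86 (blk 16, set 0) → L1-HIT  vc=[]
3: 0xef (blk 29, set 1) → MISS  vc=[]
4: 0x82 (blk 16, set 0) → L1-HIT  vc=[]
5: 0xc0 (blk 24, set 0) → MISS  vc=[16]
6: 0xc6 (blk 24, set 0) → L1-HIT  vc=[16]
7: 0xc0 (blk 24, set 0) → L1-HIT  vc=[16]
8: 0x4a (blk 9, set 1) → MISS  vc=[16, 29]
9: 0x80 (blk 16, set 0) → VC-HIT  vc=[24, 29]
10: 0x25 (blk 4, set 0) → MISS  vc=[24, 29, 16]
11: 0xe5 (blk 28, set 0) → MISS  vc=[24, 29, 16, 4]
12: 0xc4 (blk 24, set 0) → VC-HIT  vc=[28, 29, 16, 4]

MISSES = 6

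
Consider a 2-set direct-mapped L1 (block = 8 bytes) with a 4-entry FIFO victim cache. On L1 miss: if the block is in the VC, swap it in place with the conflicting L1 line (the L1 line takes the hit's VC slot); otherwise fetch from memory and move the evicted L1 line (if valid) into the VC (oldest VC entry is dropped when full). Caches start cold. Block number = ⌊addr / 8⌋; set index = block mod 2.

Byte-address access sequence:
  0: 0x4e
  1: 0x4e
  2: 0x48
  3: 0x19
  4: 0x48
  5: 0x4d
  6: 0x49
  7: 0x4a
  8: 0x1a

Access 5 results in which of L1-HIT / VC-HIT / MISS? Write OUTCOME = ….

OUTCOME = L1-HIT

#0 0x4e→b9/s1 MISS; vc=[]
#1 0x4e→b9/s1 L1-HIT; vc=[]
#2 0x48→b9/s1 L1-HIT; vc=[]
#3 0x19→b3/s1 MISS; vc=[9]
#4 0x48→b9/s1 VC-HIT; vc=[3]
#5 0x4d→b9/s1 L1-HIT; vc=[3]
#6 0x49→b9/s1 L1-HIT; vc=[3]
#7 0x4a→b9/s1 L1-HIT; vc=[3]
#8 0x1a→b3/s1 VC-HIT; vc=[9]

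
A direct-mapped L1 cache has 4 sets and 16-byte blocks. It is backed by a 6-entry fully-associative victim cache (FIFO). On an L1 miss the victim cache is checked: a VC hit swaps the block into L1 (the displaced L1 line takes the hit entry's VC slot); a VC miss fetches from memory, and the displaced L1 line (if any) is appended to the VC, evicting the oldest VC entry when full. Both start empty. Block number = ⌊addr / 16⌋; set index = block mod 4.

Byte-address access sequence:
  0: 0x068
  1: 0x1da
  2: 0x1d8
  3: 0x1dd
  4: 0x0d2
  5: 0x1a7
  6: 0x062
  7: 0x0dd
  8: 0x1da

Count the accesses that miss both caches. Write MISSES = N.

0: 0x68 (blk 6, set 2) → MISS  vc=[]
1: 0x1da (blk 29, set 1) → MISS  vc=[]
2: 0x1d8 (blk 29, set 1) → L1-HIT  vc=[]
3: 0x1dd (blk 29, set 1) → L1-HIT  vc=[]
4: 0xd2 (blk 13, set 1) → MISS  vc=[29]
5: 0x1a7 (blk 26, set 2) → MISS  vc=[29, 6]
6: 0x62 (blk 6, set 2) → VC-HIT  vc=[29, 26]
7: 0xdd (blk 13, set 1) → L1-HIT  vc=[29, 26]
8: 0x1da (blk 29, set 1) → VC-HIT  vc=[13, 26]

MISSES = 4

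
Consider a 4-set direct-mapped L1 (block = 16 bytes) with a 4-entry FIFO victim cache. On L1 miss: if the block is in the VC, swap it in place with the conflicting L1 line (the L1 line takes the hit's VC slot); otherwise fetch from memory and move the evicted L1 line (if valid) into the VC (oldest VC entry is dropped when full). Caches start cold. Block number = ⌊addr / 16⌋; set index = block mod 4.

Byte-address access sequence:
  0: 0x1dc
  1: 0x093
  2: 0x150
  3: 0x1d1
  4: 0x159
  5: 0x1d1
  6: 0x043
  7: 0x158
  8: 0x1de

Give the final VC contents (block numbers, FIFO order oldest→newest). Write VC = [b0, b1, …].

0: 0x1dc (blk 29, set 1) → MISS  vc=[]
1: 0x93 (blk 9, set 1) → MISS  vc=[29]
2: 0x150 (blk 21, set 1) → MISS  vc=[29, 9]
3: 0x1d1 (blk 29, set 1) → VC-HIT  vc=[21, 9]
4: 0x159 (blk 21, set 1) → VC-HIT  vc=[29, 9]
5: 0x1d1 (blk 29, set 1) → VC-HIT  vc=[21, 9]
6: 0x43 (blk 4, set 0) → MISS  vc=[21, 9]
7: 0x158 (blk 21, set 1) → VC-HIT  vc=[29, 9]
8: 0x1de (blk 29, set 1) → VC-HIT  vc=[21, 9]

VC = [21, 9]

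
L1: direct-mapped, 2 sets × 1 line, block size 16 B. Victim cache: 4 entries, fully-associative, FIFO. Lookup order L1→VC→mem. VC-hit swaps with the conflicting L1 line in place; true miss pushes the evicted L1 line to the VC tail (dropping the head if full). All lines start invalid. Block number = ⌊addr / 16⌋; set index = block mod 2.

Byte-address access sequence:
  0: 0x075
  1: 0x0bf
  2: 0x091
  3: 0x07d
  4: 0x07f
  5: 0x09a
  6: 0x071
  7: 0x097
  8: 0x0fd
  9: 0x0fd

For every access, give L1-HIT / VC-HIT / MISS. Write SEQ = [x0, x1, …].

SEQ = [MISS, MISS, MISS, VC-HIT, L1-HIT, VC-HIT, VC-HIT, VC-HIT, MISS, L1-HIT]

  [0] addr=0x75 blk=7 s=1: MISS | VC []
  [1] addr=0xbf blk=11 s=1: MISS | VC [7]
  [2] addr=0x91 blk=9 s=1: MISS | VC [7, 11]
  [3] addr=0x7d blk=7 s=1: VC-HIT | VC [9, 11]
  [4] addr=0x7f blk=7 s=1: L1-HIT | VC [9, 11]
  [5] addr=0x9a blk=9 s=1: VC-HIT | VC [7, 11]
  [6] addr=0x71 blk=7 s=1: VC-HIT | VC [9, 11]
  [7] addr=0x97 blk=9 s=1: VC-HIT | VC [7, 11]
  [8] addr=0xfd blk=15 s=1: MISS | VC [7, 11, 9]
  [9] addr=0xfd blk=15 s=1: L1-HIT | VC [7, 11, 9]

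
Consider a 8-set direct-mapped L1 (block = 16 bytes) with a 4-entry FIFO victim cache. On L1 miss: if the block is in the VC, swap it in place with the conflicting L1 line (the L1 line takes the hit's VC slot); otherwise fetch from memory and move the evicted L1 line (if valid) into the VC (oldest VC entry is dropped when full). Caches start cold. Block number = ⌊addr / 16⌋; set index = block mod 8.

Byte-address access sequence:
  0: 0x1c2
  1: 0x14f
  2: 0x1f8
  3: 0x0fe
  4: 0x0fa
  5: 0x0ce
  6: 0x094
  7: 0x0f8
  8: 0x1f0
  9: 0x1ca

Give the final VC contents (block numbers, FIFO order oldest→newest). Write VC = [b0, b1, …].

VC = [12, 15, 20]

0: 0x1c2 (blk 28, set 4) → MISS  vc=[]
1: 0x14f (blk 20, set 4) → MISS  vc=[28]
2: 0x1f8 (blk 31, set 7) → MISS  vc=[28]
3: 0xfe (blk 15, set 7) → MISS  vc=[28, 31]
4: 0xfa (blk 15, set 7) → L1-HIT  vc=[28, 31]
5: 0xce (blk 12, set 4) → MISS  vc=[28, 31, 20]
6: 0x94 (blk 9, set 1) → MISS  vc=[28, 31, 20]
7: 0xf8 (blk 15, set 7) → L1-HIT  vc=[28, 31, 20]
8: 0x1f0 (blk 31, set 7) → VC-HIT  vc=[28, 15, 20]
9: 0x1ca (blk 28, set 4) → VC-HIT  vc=[12, 15, 20]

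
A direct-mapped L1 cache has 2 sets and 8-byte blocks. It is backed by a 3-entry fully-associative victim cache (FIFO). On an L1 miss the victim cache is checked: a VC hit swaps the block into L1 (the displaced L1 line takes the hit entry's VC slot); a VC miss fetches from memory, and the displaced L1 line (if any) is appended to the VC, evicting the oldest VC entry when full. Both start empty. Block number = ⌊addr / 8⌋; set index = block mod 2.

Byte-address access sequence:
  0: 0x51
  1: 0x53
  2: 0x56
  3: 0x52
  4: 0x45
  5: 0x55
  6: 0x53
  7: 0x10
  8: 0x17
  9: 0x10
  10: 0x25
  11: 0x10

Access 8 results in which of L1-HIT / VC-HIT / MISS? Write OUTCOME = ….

  [0] addr=0x51 blk=10 s=0: MISS | VC []
  [1] addr=0x53 blk=10 s=0: L1-HIT | VC []
  [2] addr=0x56 blk=10 s=0: L1-HIT | VC []
  [3] addr=0x52 blk=10 s=0: L1-HIT | VC []
  [4] addr=0x45 blk=8 s=0: MISS | VC [10]
  [5] addr=0x55 blk=10 s=0: VC-HIT | VC [8]
  [6] addr=0x53 blk=10 s=0: L1-HIT | VC [8]
  [7] addr=0x10 blk=2 s=0: MISS | VC [8, 10]
  [8] addr=0x17 blk=2 s=0: L1-HIT | VC [8, 10]
  [9] addr=0x10 blk=2 s=0: L1-HIT | VC [8, 10]
  [10] addr=0x25 blk=4 s=0: MISS | VC [8, 10, 2]
  [11] addr=0x10 blk=2 s=0: VC-HIT | VC [8, 10, 4]

OUTCOME = L1-HIT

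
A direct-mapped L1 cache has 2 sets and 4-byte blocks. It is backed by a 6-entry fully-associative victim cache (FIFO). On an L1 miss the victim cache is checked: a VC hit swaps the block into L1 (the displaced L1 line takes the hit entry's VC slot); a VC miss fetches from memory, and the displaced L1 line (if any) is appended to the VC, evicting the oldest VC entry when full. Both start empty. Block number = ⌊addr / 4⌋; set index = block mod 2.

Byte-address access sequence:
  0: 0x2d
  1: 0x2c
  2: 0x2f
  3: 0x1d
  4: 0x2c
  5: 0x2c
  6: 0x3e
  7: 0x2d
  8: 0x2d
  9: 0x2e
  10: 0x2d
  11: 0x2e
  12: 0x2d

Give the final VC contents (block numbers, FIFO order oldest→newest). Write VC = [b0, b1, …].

  [0] addr=0x2d blk=11 s=1: MISS | VC []
  [1] addr=0x2c blk=11 s=1: L1-HIT | VC []
  [2] addr=0x2f blk=11 s=1: L1-HIT | VC []
  [3] addr=0x1d blk=7 s=1: MISS | VC [11]
  [4] addr=0x2c blk=11 s=1: VC-HIT | VC [7]
  [5] addr=0x2c blk=11 s=1: L1-HIT | VC [7]
  [6] addr=0x3e blk=15 s=1: MISS | VC [7, 11]
  [7] addr=0x2d blk=11 s=1: VC-HIT | VC [7, 15]
  [8] addr=0x2d blk=11 s=1: L1-HIT | VC [7, 15]
  [9] addr=0x2e blk=11 s=1: L1-HIT | VC [7, 15]
  [10] addr=0x2d blk=11 s=1: L1-HIT | VC [7, 15]
  [11] addr=0x2e blk=11 s=1: L1-HIT | VC [7, 15]
  [12] addr=0x2d blk=11 s=1: L1-HIT | VC [7, 15]

VC = [7, 15]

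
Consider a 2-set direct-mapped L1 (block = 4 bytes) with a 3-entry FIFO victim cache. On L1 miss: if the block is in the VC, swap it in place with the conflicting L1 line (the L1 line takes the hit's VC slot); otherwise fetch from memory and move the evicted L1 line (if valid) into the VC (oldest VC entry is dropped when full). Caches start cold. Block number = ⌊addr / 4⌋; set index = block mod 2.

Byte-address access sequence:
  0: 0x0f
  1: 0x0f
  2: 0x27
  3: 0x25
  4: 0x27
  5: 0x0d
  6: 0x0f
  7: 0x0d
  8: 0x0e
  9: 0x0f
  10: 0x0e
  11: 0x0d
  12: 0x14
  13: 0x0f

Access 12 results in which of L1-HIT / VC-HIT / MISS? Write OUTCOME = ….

#0 0xf→b3/s1 MISS; vc=[]
#1 0xf→b3/s1 L1-HIT; vc=[]
#2 0x27→b9/s1 MISS; vc=[3]
#3 0x25→b9/s1 L1-HIT; vc=[3]
#4 0x27→b9/s1 L1-HIT; vc=[3]
#5 0xd→b3/s1 VC-HIT; vc=[9]
#6 0xf→b3/s1 L1-HIT; vc=[9]
#7 0xd→b3/s1 L1-HIT; vc=[9]
#8 0xe→b3/s1 L1-HIT; vc=[9]
#9 0xf→b3/s1 L1-HIT; vc=[9]
#10 0xe→b3/s1 L1-HIT; vc=[9]
#11 0xd→b3/s1 L1-HIT; vc=[9]
#12 0x14→b5/s1 MISS; vc=[9,3]
#13 0xf→b3/s1 VC-HIT; vc=[9,5]

OUTCOME = MISS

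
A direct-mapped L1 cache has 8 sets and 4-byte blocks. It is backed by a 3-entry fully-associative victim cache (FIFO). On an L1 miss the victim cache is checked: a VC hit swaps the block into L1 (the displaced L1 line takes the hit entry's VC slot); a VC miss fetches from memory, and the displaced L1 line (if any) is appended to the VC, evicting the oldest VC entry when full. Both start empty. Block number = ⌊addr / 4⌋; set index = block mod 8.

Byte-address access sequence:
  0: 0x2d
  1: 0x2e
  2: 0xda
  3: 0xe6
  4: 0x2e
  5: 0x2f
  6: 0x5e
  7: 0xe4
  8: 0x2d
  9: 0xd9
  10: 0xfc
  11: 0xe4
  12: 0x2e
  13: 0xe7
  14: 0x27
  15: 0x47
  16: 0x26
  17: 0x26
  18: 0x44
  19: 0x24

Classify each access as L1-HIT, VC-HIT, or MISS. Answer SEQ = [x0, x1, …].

0: 0x2d (blk 11, set 3) → MISS  vc=[]
1: 0x2e (blk 11, set 3) → L1-HIT  vc=[]
2: 0xda (blk 54, set 6) → MISS  vc=[]
3: 0xe6 (blk 57, set 1) → MISS  vc=[]
4: 0x2e (blk 11, set 3) → L1-HIT  vc=[]
5: 0x2f (blk 11, set 3) → L1-HIT  vc=[]
6: 0x5e (blk 23, set 7) → MISS  vc=[]
7: 0xe4 (blk 57, set 1) → L1-HIT  vc=[]
8: 0x2d (blk 11, set 3) → L1-HIT  vc=[]
9: 0xd9 (blk 54, set 6) → L1-HIT  vc=[]
10: 0xfc (blk 63, set 7) → MISS  vc=[23]
11: 0xe4 (blk 57, set 1) → L1-HIT  vc=[23]
12: 0x2e (blk 11, set 3) → L1-HIT  vc=[23]
13: 0xe7 (blk 57, set 1) → L1-HIT  vc=[23]
14: 0x27 (blk 9, set 1) → MISS  vc=[23, 57]
15: 0x47 (blk 17, set 1) → MISS  vc=[23, 57, 9]
16: 0x26 (blk 9, set 1) → VC-HIT  vc=[23, 57, 17]
17: 0x26 (blk 9, set 1) → L1-HIT  vc=[23, 57, 17]
18: 0x44 (blk 17, set 1) → VC-HIT  vc=[23, 57, 9]
19: 0x24 (blk 9, set 1) → VC-HIT  vc=[23, 57, 17]

SEQ = [MISS, L1-HIT, MISS, MISS, L1-HIT, L1-HIT, MISS, L1-HIT, L1-HIT, L1-HIT, MISS, L1-HIT, L1-HIT, L1-HIT, MISS, MISS, VC-HIT, L1-HIT, VC-HIT, VC-HIT]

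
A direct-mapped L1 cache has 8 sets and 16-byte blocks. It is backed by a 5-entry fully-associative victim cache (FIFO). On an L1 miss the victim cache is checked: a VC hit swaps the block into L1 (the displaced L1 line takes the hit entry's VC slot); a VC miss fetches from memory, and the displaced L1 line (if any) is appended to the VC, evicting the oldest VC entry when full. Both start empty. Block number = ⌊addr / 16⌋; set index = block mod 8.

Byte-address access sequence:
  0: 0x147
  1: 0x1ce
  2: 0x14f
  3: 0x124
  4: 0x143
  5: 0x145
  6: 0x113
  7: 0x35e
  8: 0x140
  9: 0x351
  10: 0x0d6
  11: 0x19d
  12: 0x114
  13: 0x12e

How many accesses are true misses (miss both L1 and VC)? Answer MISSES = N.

MISSES = 7

  [0] addr=0x147 blk=20 s=4: MISS | VC []
  [1] addr=0x1ce blk=28 s=4: MISS | VC [20]
  [2] addr=0x14f blk=20 s=4: VC-HIT | VC [28]
  [3] addr=0x124 blk=18 s=2: MISS | VC [28]
  [4] addr=0x143 blk=20 s=4: L1-HIT | VC [28]
  [5] addr=0x145 blk=20 s=4: L1-HIT | VC [28]
  [6] addr=0x113 blk=17 s=1: MISS | VC [28]
  [7] addr=0x35e blk=53 s=5: MISS | VC [28]
  [8] addr=0x140 blk=20 s=4: L1-HIT | VC [28]
  [9] addr=0x351 blk=53 s=5: L1-HIT | VC [28]
  [10] addr=0xd6 blk=13 s=5: MISS | VC [28, 53]
  [11] addr=0x19d blk=25 s=1: MISS | VC [28, 53, 17]
  [12] addr=0x114 blk=17 s=1: VC-HIT | VC [28, 53, 25]
  [13] addr=0x12e blk=18 s=2: L1-HIT | VC [28, 53, 25]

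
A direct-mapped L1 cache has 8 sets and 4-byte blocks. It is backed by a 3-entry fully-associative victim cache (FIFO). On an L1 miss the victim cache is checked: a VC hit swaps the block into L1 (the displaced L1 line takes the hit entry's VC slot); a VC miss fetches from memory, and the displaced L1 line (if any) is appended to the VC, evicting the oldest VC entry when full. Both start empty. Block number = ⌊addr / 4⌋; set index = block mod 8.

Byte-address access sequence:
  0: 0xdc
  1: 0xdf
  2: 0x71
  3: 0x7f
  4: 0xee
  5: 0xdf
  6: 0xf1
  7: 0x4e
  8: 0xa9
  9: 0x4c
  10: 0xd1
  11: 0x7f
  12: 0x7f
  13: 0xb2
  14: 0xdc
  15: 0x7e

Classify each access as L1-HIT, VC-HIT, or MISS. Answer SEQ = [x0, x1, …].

SEQ = [MISS, L1-HIT, MISS, MISS, MISS, VC-HIT, MISS, MISS, MISS, L1-HIT, MISS, MISS, L1-HIT, MISS, VC-HIT, VC-HIT]

#0 0xdc→b55/s7 MISS; vc=[]
#1 0xdf→b55/s7 L1-HIT; vc=[]
#2 0x71→b28/s4 MISS; vc=[]
#3 0x7f→b31/s7 MISS; vc=[55]
#4 0xee→b59/s3 MISS; vc=[55]
#5 0xdf→b55/s7 VC-HIT; vc=[31]
#6 0xf1→b60/s4 MISS; vc=[31,28]
#7 0x4e→b19/s3 MISS; vc=[31,28,59]
#8 0xa9→b42/s2 MISS; vc=[31,28,59]
#9 0x4c→b19/s3 L1-HIT; vc=[31,28,59]
#10 0xd1→b52/s4 MISS; vc=[28,59,60]
#11 0x7f→b31/s7 MISS; vc=[59,60,55]
#12 0x7f→b31/s7 L1-HIT; vc=[59,60,55]
#13 0xb2→b44/s4 MISS; vc=[60,55,52]
#14 0xdc→b55/s7 VC-HIT; vc=[60,31,52]
#15 0x7e→b31/s7 VC-HIT; vc=[60,55,52]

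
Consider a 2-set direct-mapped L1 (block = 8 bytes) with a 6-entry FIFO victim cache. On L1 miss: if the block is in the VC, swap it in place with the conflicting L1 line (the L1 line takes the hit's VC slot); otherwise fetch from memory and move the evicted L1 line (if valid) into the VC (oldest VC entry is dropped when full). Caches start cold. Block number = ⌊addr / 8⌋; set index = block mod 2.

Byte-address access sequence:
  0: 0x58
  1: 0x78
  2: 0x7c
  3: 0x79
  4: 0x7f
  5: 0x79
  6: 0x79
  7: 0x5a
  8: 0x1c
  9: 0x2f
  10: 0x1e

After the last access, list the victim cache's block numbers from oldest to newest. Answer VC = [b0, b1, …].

  [0] addr=0x58 blk=11 s=1: MISS | VC []
  [1] addr=0x78 blk=15 s=1: MISS | VC [11]
  [2] addr=0x7c blk=15 s=1: L1-HIT | VC [11]
  [3] addr=0x79 blk=15 s=1: L1-HIT | VC [11]
  [4] addr=0x7f blk=15 s=1: L1-HIT | VC [11]
  [5] addr=0x79 blk=15 s=1: L1-HIT | VC [11]
  [6] addr=0x79 blk=15 s=1: L1-HIT | VC [11]
  [7] addr=0x5a blk=11 s=1: VC-HIT | VC [15]
  [8] addr=0x1c blk=3 s=1: MISS | VC [15, 11]
  [9] addr=0x2f blk=5 s=1: MISS | VC [15, 11, 3]
  [10] addr=0x1e blk=3 s=1: VC-HIT | VC [15, 11, 5]

VC = [15, 11, 5]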